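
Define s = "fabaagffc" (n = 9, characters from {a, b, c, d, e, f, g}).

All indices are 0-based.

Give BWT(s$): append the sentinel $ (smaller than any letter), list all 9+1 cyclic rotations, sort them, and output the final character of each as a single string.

rank  rotation    last
    0  $fabaagffc  c
    1  aagffc$fab  b
    2  abaagffc$f  f
    3  agffc$faba  a
    4  baagffc$fa  a
    5  c$fabaagff  f
    6  fabaagffc$  $
    7  fc$fabaagf  f
    8  ffc$fabaag  g
    9  gffc$fabaa  a

cbfaaf$fga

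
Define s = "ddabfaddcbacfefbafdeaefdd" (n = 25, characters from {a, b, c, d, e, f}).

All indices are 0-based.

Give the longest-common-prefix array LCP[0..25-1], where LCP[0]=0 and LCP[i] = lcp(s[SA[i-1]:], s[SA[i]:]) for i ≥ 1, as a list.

[0, 1, 1, 1, 1, 0, 2, 1, 0, 1, 0, 1, 1, 1, 2, 2, 1, 0, 1, 2, 0, 1, 1, 2, 1]

rank | idx | suffix
   0 |   2 | abfaddcbacfefbafdeaefdd
   1 |  10 | acfefbafdeaefdd
   2 |   5 | addcbacfefbafdeaefdd
   3 |  20 | aefdd
   4 |  16 | afdeaefdd
   5 |   9 | bacfefbafdeaefdd
   6 |  15 | bafdeaefdd
   7 |   3 | bfaddcbacfefbafdeaefdd
   8 |   8 | cbacfefbafdeaefdd
   9 |  11 | cfefbafdeaefdd
  10 |  24 | d
  11 |   1 | dabfaddcbacfefbafdeaefdd
  12 |   7 | dcbacfefbafdeaefdd
  13 |  23 | dd
  14 |   0 | ddabfaddcbacfefbafdeaefdd
  15 |   6 | ddcbacfefbafdeaefdd
  16 |  18 | deaefdd
  17 |  19 | eaefdd
  18 |  13 | efbafdeaefdd
  19 |  21 | efdd
  20 |   4 | faddcbacfefbafdeaefdd
  21 |  14 | fbafdeaefdd
  22 |  22 | fdd
  23 |  17 | fdeaefdd
  24 |  12 | fefbafdeaefdd

SA = [2, 10, 5, 20, 16, 9, 15, 3, 8, 11, 24, 1, 7, 23, 0, 6, 18, 19, 13, 21, 4, 14, 22, 17, 12]
rank  pair      lcp
   1  s[2:],s[10:]  1  'a'
   2  s[10:],s[5:]  1  'a'
   3  s[5:],s[20:]  1  'a'
   4  s[20:],s[16:]  1  'a'
   5  s[16:],s[9:]  0  ''
   6  s[9:],s[15:]  2  'ba'
   7  s[15:],s[3:]  1  'b'
   8  s[3:],s[8:]  0  ''
   9  s[8:],s[11:]  1  'c'
  10  s[11:],s[24:]  0  ''
  11  s[24:],s[1:]  1  'd'
  12  s[1:],s[7:]  1  'd'
  13  s[7:],s[23:]  1  'd'
  14  s[23:],s[0:]  2  'dd'
  15  s[0:],s[6:]  2  'dd'
  16  s[6:],s[18:]  1  'd'
  17  s[18:],s[19:]  0  ''
  18  s[19:],s[13:]  1  'e'
  19  s[13:],s[21:]  2  'ef'
  20  s[21:],s[4:]  0  ''
  21  s[4:],s[14:]  1  'f'
  22  s[14:],s[22:]  1  'f'
  23  s[22:],s[17:]  2  'fd'
  24  s[17:],s[12:]  1  'f'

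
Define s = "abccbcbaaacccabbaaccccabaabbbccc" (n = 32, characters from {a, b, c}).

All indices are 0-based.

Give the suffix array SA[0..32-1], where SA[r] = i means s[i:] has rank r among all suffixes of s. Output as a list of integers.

[7, 24, 8, 16, 22, 13, 25, 0, 9, 17, 6, 23, 15, 14, 26, 27, 4, 1, 28, 31, 21, 12, 5, 3, 30, 20, 11, 2, 29, 19, 10, 18]

rank→(start, suffix):
  0 → (7, 'aaacccabbaaccccabaabbbccc')
  1 → (24, 'aabbbccc')
  2 → (8, 'aacccabbaaccccabaabbbccc')
  3 → (16, 'aaccccabaabbbccc')
  4 → (22, 'abaabbbccc')
  5 → (13, 'abbaaccccabaabbbccc')
  6 → (25, 'abbbccc')
  7 → (0, 'abccbcbaaacccabbaaccccabaabbbccc')
  8 → (9, 'acccabbaaccccabaabbbccc')
  9 → (17, 'accccabaabbbccc')
  10 → (6, 'baaacccabbaaccccabaabbbccc')
  11 → (23, 'baabbbccc')
  12 → (15, 'baaccccabaabbbccc')
  13 → (14, 'bbaaccccabaabbbccc')
  14 → (26, 'bbbccc')
  15 → (27, 'bbccc')
  16 → (4, 'bcbaaacccabbaaccccabaabbbccc')
  17 → (1, 'bccbcbaaacccabbaaccccabaabbbccc')
  18 → (28, 'bccc')
  19 → (31, 'c')
  20 → (21, 'cabaabbbccc')
  21 → (12, 'cabbaaccccabaabbbccc')
  22 → (5, 'cbaaacccabbaaccccabaabbbccc')
  23 → (3, 'cbcbaaacccabbaaccccabaabbbccc')
  24 → (30, 'cc')
  25 → (20, 'ccabaabbbccc')
  26 → (11, 'ccabbaaccccabaabbbccc')
  27 → (2, 'ccbcbaaacccabbaaccccabaabbbccc')
  28 → (29, 'ccc')
  29 → (19, 'cccabaabbbccc')
  30 → (10, 'cccabbaaccccabaabbbccc')
  31 → (18, 'ccccabaabbbccc')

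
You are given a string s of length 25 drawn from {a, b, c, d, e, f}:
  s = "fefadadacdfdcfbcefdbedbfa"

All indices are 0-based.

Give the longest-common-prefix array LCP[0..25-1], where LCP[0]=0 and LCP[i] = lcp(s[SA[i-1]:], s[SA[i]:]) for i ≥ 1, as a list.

[0, 1, 1, 3, 0, 1, 1, 0, 1, 1, 0, 2, 1, 2, 1, 1, 0, 1, 2, 0, 2, 1, 1, 2, 1]

sorted suffixes:
  #0 SA[0]=24  'a'
  #1 SA[1]=7  'acdfdcfbcefdbedbfa'
  #2 SA[2]=5  'adacdfdcfbcefdbedbfa'
  #3 SA[3]=3  'adadacdfdcfbcefdbedbfa'
  #4 SA[4]=14  'bcefdbedbfa'
  #5 SA[5]=19  'bedbfa'
  #6 SA[6]=22  'bfa'
  #7 SA[7]=8  'cdfdcfbcefdbedbfa'
  #8 SA[8]=15  'cefdbedbfa'
  #9 SA[9]=12  'cfbcefdbedbfa'
  #10 SA[10]=6  'dacdfdcfbcefdbedbfa'
  #11 SA[11]=4  'dadacdfdcfbcefdbedbfa'
  #12 SA[12]=18  'dbedbfa'
  #13 SA[13]=21  'dbfa'
  #14 SA[14]=11  'dcfbcefdbedbfa'
  #15 SA[15]=9  'dfdcfbcefdbedbfa'
  #16 SA[16]=20  'edbfa'
  #17 SA[17]=1  'efadadacdfdcfbcefdbedbfa'
  #18 SA[18]=16  'efdbedbfa'
  #19 SA[19]=23  'fa'
  #20 SA[20]=2  'fadadacdfdcfbcefdbedbfa'
  #21 SA[21]=13  'fbcefdbedbfa'
  #22 SA[22]=17  'fdbedbfa'
  #23 SA[23]=10  'fdcfbcefdbedbfa'
  #24 SA[24]=0  'fefadadacdfdcfbcefdbedbfa'

SA = [24, 7, 5, 3, 14, 19, 22, 8, 15, 12, 6, 4, 18, 21, 11, 9, 20, 1, 16, 23, 2, 13, 17, 10, 0]
[i] adj suffixes → lcp
  [1] 24/7 → 1 ('a')
  [2] 7/5 → 1 ('a')
  [3] 5/3 → 3 ('ada')
  [4] 3/14 → 0 ('')
  [5] 14/19 → 1 ('b')
  [6] 19/22 → 1 ('b')
  [7] 22/8 → 0 ('')
  [8] 8/15 → 1 ('c')
  [9] 15/12 → 1 ('c')
  [10] 12/6 → 0 ('')
  [11] 6/4 → 2 ('da')
  [12] 4/18 → 1 ('d')
  [13] 18/21 → 2 ('db')
  [14] 21/11 → 1 ('d')
  [15] 11/9 → 1 ('d')
  [16] 9/20 → 0 ('')
  [17] 20/1 → 1 ('e')
  [18] 1/16 → 2 ('ef')
  [19] 16/23 → 0 ('')
  [20] 23/2 → 2 ('fa')
  [21] 2/13 → 1 ('f')
  [22] 13/17 → 1 ('f')
  [23] 17/10 → 2 ('fd')
  [24] 10/0 → 1 ('f')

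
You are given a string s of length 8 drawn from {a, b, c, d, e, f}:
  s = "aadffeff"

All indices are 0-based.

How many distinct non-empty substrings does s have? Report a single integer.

31

sorted suffixes:
  #0 SA[0]=0  'aadffeff'
  #1 SA[1]=1  'adffeff'
  #2 SA[2]=2  'dffeff'
  #3 SA[3]=5  'eff'
  #4 SA[4]=7  'f'
  #5 SA[5]=4  'feff'
  #6 SA[6]=6  'ff'
  #7 SA[7]=3  'ffeff'

SA = [0, 1, 2, 5, 7, 4, 6, 3]
i: (SA[i-1],SA[i]) lcp shared
  1: (0,1) 1 'a'
  2: (1,2) 0 ''
  3: (2,5) 0 ''
  4: (5,7) 0 ''
  5: (7,4) 1 'f'
  6: (4,6) 1 'f'
  7: (6,3) 2 'ff'

n(n+1)/2 = 8·9/2 = 36
Σ LCP = 0 + 1 + 0 + 0 + 0 + 1 + 1 + 2 = 5
distinct = 36 − 5 = 31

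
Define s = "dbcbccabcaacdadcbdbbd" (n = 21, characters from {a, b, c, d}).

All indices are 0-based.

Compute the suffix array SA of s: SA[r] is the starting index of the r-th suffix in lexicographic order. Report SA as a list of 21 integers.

[9, 6, 10, 13, 18, 7, 1, 3, 19, 16, 8, 5, 2, 15, 4, 11, 20, 12, 17, 0, 14]

rank | idx | suffix
   0 |   9 | aacdadcbdbbd
   1 |   6 | abcaacdadcbdbbd
   2 |  10 | acdadcbdbbd
   3 |  13 | adcbdbbd
   4 |  18 | bbd
   5 |   7 | bcaacdadcbdbbd
   6 |   1 | bcbccabcaacdadcbdbbd
   7 |   3 | bccabcaacdadcbdbbd
   8 |  19 | bd
   9 |  16 | bdbbd
  10 |   8 | caacdadcbdbbd
  11 |   5 | cabcaacdadcbdbbd
  12 |   2 | cbccabcaacdadcbdbbd
  13 |  15 | cbdbbd
  14 |   4 | ccabcaacdadcbdbbd
  15 |  11 | cdadcbdbbd
  16 |  20 | d
  17 |  12 | dadcbdbbd
  18 |  17 | dbbd
  19 |   0 | dbcbccabcaacdadcbdbbd
  20 |  14 | dcbdbbd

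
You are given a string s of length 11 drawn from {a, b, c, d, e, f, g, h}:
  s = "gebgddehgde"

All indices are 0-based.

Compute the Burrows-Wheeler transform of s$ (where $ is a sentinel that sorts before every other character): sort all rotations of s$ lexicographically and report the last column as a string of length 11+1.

rank  rotation      last
    0  $gebgddehgde  e
    1  bgddehgde$ge  e
    2  ddehgde$gebg  g
    3  de$gebgddehg  g
    4  dehgde$gebgd  d
    5  e$gebgddehgd  d
    6  ebgddehgde$g  g
    7  ehgde$gebgdd  d
    8  gddehgde$geb  b
    9  gde$gebgddeh  h
   10  gebgddehgde$  $
   11  hgde$gebgdde  e

eeggddgdbh$e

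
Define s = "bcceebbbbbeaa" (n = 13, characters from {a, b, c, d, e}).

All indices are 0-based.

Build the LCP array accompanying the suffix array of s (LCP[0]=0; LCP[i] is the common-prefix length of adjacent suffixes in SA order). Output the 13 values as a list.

[0, 1, 0, 4, 3, 2, 1, 1, 0, 1, 0, 1, 1]

rank | idx | suffix
   0 |  12 | a
   1 |  11 | aa
   2 |   5 | bbbbbeaa
   3 |   6 | bbbbeaa
   4 |   7 | bbbeaa
   5 |   8 | bbeaa
   6 |   0 | bcceebbbbbeaa
   7 |   9 | beaa
   8 |   1 | cceebbbbbeaa
   9 |   2 | ceebbbbbeaa
  10 |  10 | eaa
  11 |   4 | ebbbbbeaa
  12 |   3 | eebbbbbeaa

SA = [12, 11, 5, 6, 7, 8, 0, 9, 1, 2, 10, 4, 3]
[i] adj suffixes → lcp
  [1] 12/11 → 1 ('a')
  [2] 11/5 → 0 ('')
  [3] 5/6 → 4 ('bbbb')
  [4] 6/7 → 3 ('bbb')
  [5] 7/8 → 2 ('bb')
  [6] 8/0 → 1 ('b')
  [7] 0/9 → 1 ('b')
  [8] 9/1 → 0 ('')
  [9] 1/2 → 1 ('c')
  [10] 2/10 → 0 ('')
  [11] 10/4 → 1 ('e')
  [12] 4/3 → 1 ('e')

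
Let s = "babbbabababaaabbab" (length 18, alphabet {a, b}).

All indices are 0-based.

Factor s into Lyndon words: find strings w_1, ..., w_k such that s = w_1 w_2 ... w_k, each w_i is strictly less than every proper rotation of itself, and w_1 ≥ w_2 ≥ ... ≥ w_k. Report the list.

["b", "abbb", "ab", "ab", "ab", "aaabbab"]

emit factor 1: 'b' (i=0, period=1)
emit factor 2: 'abbb' (i=1, period=4)
emit factor 3: 'ab' (i=5, period=2)
emit factor 4: 'ab' (i=7, period=2)
emit factor 5: 'ab' (i=9, period=2)
emit factor 6: 'aaabbab' (i=11, period=7)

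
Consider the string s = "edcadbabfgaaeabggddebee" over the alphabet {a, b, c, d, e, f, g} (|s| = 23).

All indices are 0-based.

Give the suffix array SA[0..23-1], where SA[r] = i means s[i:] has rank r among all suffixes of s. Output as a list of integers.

[10, 6, 13, 3, 11, 5, 20, 7, 14, 2, 4, 1, 17, 18, 22, 12, 19, 0, 21, 8, 9, 16, 15]

rank→(start, suffix):
  0 → (10, 'aaeabggddebee')
  1 → (6, 'abfgaaeabggddebee')
  2 → (13, 'abggddebee')
  3 → (3, 'adbabfgaaeabggddebee')
  4 → (11, 'aeabggddebee')
  5 → (5, 'babfgaaeabggddebee')
  6 → (20, 'bee')
  7 → (7, 'bfgaaeabggddebee')
  8 → (14, 'bggddebee')
  9 → (2, 'cadbabfgaaeabggddebee')
  10 → (4, 'dbabfgaaeabggddebee')
  11 → (1, 'dcadbabfgaaeabggddebee')
  12 → (17, 'ddebee')
  13 → (18, 'debee')
  14 → (22, 'e')
  15 → (12, 'eabggddebee')
  16 → (19, 'ebee')
  17 → (0, 'edcadbabfgaaeabggddebee')
  18 → (21, 'ee')
  19 → (8, 'fgaaeabggddebee')
  20 → (9, 'gaaeabggddebee')
  21 → (16, 'gddebee')
  22 → (15, 'ggddebee')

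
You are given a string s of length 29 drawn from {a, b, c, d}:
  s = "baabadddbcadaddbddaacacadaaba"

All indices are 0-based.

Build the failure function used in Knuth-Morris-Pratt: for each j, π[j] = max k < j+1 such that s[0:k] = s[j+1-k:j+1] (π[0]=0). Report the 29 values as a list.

[0, 0, 0, 1, 2, 0, 0, 0, 1, 0, 0, 0, 0, 0, 0, 1, 0, 0, 0, 0, 0, 0, 0, 0, 0, 0, 0, 1, 2]

π[0] = 0
j=1 s[j]='a': π[1]=0 (border '')
j=2 s[j]='a': π[2]=0 (border '')
j=3 s[j]='b': π[3]=1 (border 'b')
j=4 s[j]='a': π[4]=2 (border 'ba')
j=5 s[j]='d': k: 2→0; π[5]=0 (border '')
j=6 s[j]='d': π[6]=0 (border '')
j=7 s[j]='d': π[7]=0 (border '')
j=8 s[j]='b': π[8]=1 (border 'b')
j=9 s[j]='c': k: 1→0; π[9]=0 (border '')
j=10 s[j]='a': π[10]=0 (border '')
j=11 s[j]='d': π[11]=0 (border '')
j=12 s[j]='a': π[12]=0 (border '')
j=13 s[j]='d': π[13]=0 (border '')
j=14 s[j]='d': π[14]=0 (border '')
j=15 s[j]='b': π[15]=1 (border 'b')
j=16 s[j]='d': k: 1→0; π[16]=0 (border '')
j=17 s[j]='d': π[17]=0 (border '')
j=18 s[j]='a': π[18]=0 (border '')
j=19 s[j]='a': π[19]=0 (border '')
j=20 s[j]='c': π[20]=0 (border '')
j=21 s[j]='a': π[21]=0 (border '')
j=22 s[j]='c': π[22]=0 (border '')
j=23 s[j]='a': π[23]=0 (border '')
j=24 s[j]='d': π[24]=0 (border '')
j=25 s[j]='a': π[25]=0 (border '')
j=26 s[j]='a': π[26]=0 (border '')
j=27 s[j]='b': π[27]=1 (border 'b')
j=28 s[j]='a': π[28]=2 (border 'ba')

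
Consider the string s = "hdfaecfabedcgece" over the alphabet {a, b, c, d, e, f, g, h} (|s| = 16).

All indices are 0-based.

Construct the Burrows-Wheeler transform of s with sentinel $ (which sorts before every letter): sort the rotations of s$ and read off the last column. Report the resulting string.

effaeedehcgabcdc$

rank  rotation           last
    0  $hdfaecfabedcgece  e
    1  abedcgece$hdfaecf  f
    2  aecfabedcgece$hdf  f
    3  bedcgece$hdfaecfa  a
    4  ce$hdfaecfabedcge  e
    5  cfabedcgece$hdfae  e
    6  cgece$hdfaecfabed  d
    7  dcgece$hdfaecfabe  e
    8  dfaecfabedcgece$h  h
    9  e$hdfaecfabedcgec  c
   10  ece$hdfaecfabedcg  g
   11  ecfabedcgece$hdfa  a
   12  edcgece$hdfaecfab  b
   13  fabedcgece$hdfaec  c
   14  faecfabedcgece$hd  d
   15  gece$hdfaecfabedc  c
   16  hdfaecfabedcgece$  $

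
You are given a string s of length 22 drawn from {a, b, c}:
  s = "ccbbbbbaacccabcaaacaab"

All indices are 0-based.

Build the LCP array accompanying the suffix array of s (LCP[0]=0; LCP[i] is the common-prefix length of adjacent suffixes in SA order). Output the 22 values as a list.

sorted suffixes:
  #0 SA[0]=15  'aaacaab'
  #1 SA[1]=19  'aab'
  #2 SA[2]=16  'aacaab'
  #3 SA[3]=7  'aacccabcaaacaab'
  #4 SA[4]=20  'ab'
  #5 SA[5]=12  'abcaaacaab'
  #6 SA[6]=17  'acaab'
  #7 SA[7]=8  'acccabcaaacaab'
  #8 SA[8]=21  'b'
  #9 SA[9]=6  'baacccabcaaacaab'
  #10 SA[10]=5  'bbaacccabcaaacaab'
  #11 SA[11]=4  'bbbaacccabcaaacaab'
  #12 SA[12]=3  'bbbbaacccabcaaacaab'
  #13 SA[13]=2  'bbbbbaacccabcaaacaab'
  #14 SA[14]=13  'bcaaacaab'
  #15 SA[15]=14  'caaacaab'
  #16 SA[16]=18  'caab'
  #17 SA[17]=11  'cabcaaacaab'
  #18 SA[18]=1  'cbbbbbaacccabcaaacaab'
  #19 SA[19]=10  'ccabcaaacaab'
  #20 SA[20]=0  'ccbbbbbaacccabcaaacaab'
  #21 SA[21]=9  'cccabcaaacaab'

SA = [15, 19, 16, 7, 20, 12, 17, 8, 21, 6, 5, 4, 3, 2, 13, 14, 18, 11, 1, 10, 0, 9]
i: (SA[i-1],SA[i]) lcp shared
  1: (15,19) 2 'aa'
  2: (19,16) 2 'aa'
  3: (16,7) 3 'aac'
  4: (7,20) 1 'a'
  5: (20,12) 2 'ab'
  6: (12,17) 1 'a'
  7: (17,8) 2 'ac'
  8: (8,21) 0 ''
  9: (21,6) 1 'b'
  10: (6,5) 1 'b'
  11: (5,4) 2 'bb'
  12: (4,3) 3 'bbb'
  13: (3,2) 4 'bbbb'
  14: (2,13) 1 'b'
  15: (13,14) 0 ''
  16: (14,18) 3 'caa'
  17: (18,11) 2 'ca'
  18: (11,1) 1 'c'
  19: (1,10) 1 'c'
  20: (10,0) 2 'cc'
  21: (0,9) 2 'cc'

[0, 2, 2, 3, 1, 2, 1, 2, 0, 1, 1, 2, 3, 4, 1, 0, 3, 2, 1, 1, 2, 2]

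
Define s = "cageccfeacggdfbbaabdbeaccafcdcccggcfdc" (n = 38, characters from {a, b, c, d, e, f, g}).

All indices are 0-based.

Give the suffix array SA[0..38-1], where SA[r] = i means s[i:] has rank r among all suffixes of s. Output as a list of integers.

[16, 17, 22, 8, 25, 1, 15, 14, 18, 20, 37, 24, 0, 23, 29, 4, 30, 27, 34, 5, 31, 9, 19, 36, 28, 12, 21, 7, 3, 13, 26, 35, 6, 33, 11, 2, 32, 10]

rank→(start, suffix):
  0 → (16, 'aabdbeaccafcdcccggcfdc')
  1 → (17, 'abdbeaccafcdcccggcfdc')
  2 → (22, 'accafcdcccggcfdc')
  3 → (8, 'acggdfbbaabdbeaccafcdcccggcfdc')
  4 → (25, 'afcdcccggcfdc')
  5 → (1, 'ageccfeacggdfbbaabdbeaccafcdcccggcfdc')
  6 → (15, 'baabdbeaccafcdcccggcfdc')
  7 → (14, 'bbaabdbeaccafcdcccggcfdc')
  8 → (18, 'bdbeaccafcdcccggcfdc')
  9 → (20, 'beaccafcdcccggcfdc')
  10 → (37, 'c')
  11 → (24, 'cafcdcccggcfdc')
  12 → (0, 'cageccfeacggdfbbaabdbeaccafcdcccggcfdc')
  13 → (23, 'ccafcdcccggcfdc')
  14 → (29, 'cccggcfdc')
  15 → (4, 'ccfeacggdfbbaabdbeaccafcdcccggcfdc')
  16 → (30, 'ccggcfdc')
  17 → (27, 'cdcccggcfdc')
  18 → (34, 'cfdc')
  19 → (5, 'cfeacggdfbbaabdbeaccafcdcccggcfdc')
  20 → (31, 'cggcfdc')
  21 → (9, 'cggdfbbaabdbeaccafcdcccggcfdc')
  22 → (19, 'dbeaccafcdcccggcfdc')
  23 → (36, 'dc')
  24 → (28, 'dcccggcfdc')
  25 → (12, 'dfbbaabdbeaccafcdcccggcfdc')
  26 → (21, 'eaccafcdcccggcfdc')
  27 → (7, 'eacggdfbbaabdbeaccafcdcccggcfdc')
  28 → (3, 'eccfeacggdfbbaabdbeaccafcdcccggcfdc')
  29 → (13, 'fbbaabdbeaccafcdcccggcfdc')
  30 → (26, 'fcdcccggcfdc')
  31 → (35, 'fdc')
  32 → (6, 'feacggdfbbaabdbeaccafcdcccggcfdc')
  33 → (33, 'gcfdc')
  34 → (11, 'gdfbbaabdbeaccafcdcccggcfdc')
  35 → (2, 'geccfeacggdfbbaabdbeaccafcdcccggcfdc')
  36 → (32, 'ggcfdc')
  37 → (10, 'ggdfbbaabdbeaccafcdcccggcfdc')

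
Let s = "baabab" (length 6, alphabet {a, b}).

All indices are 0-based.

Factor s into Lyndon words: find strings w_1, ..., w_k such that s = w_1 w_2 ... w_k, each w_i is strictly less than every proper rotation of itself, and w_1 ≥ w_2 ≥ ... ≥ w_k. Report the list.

["b", "aabab"]

emit factor 1: 'b' (i=0, period=1)
emit factor 2: 'aabab' (i=1, period=5)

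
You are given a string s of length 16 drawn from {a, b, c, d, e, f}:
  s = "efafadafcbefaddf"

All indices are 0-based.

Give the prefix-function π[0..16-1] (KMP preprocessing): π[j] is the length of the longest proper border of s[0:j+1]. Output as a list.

[0, 0, 0, 0, 0, 0, 0, 0, 0, 0, 1, 2, 3, 0, 0, 0]

π[0] = 0
j=1 s[j]='f': π[1]=0 (border '')
j=2 s[j]='a': π[2]=0 (border '')
j=3 s[j]='f': π[3]=0 (border '')
j=4 s[j]='a': π[4]=0 (border '')
j=5 s[j]='d': π[5]=0 (border '')
j=6 s[j]='a': π[6]=0 (border '')
j=7 s[j]='f': π[7]=0 (border '')
j=8 s[j]='c': π[8]=0 (border '')
j=9 s[j]='b': π[9]=0 (border '')
j=10 s[j]='e': π[10]=1 (border 'e')
j=11 s[j]='f': π[11]=2 (border 'ef')
j=12 s[j]='a': π[12]=3 (border 'efa')
j=13 s[j]='d': k: 3→0; π[13]=0 (border '')
j=14 s[j]='d': π[14]=0 (border '')
j=15 s[j]='f': π[15]=0 (border '')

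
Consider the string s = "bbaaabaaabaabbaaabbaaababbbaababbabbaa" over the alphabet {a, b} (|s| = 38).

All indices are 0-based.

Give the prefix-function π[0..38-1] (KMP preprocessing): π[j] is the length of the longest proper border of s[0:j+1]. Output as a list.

[0, 1, 0, 0, 0, 1, 0, 0, 0, 1, 0, 0, 1, 2, 3, 4, 5, 6, 2, 3, 4, 5, 6, 7, 1, 2, 2, 3, 4, 1, 0, 1, 2, 3, 1, 2, 3, 4]

π[0] = 0
j=1 s[j]='b': π[1]=1 (border 'b')
j=2 s[j]='a': k: 1→0; π[2]=0 (border '')
j=3 s[j]='a': π[3]=0 (border '')
j=4 s[j]='a': π[4]=0 (border '')
j=5 s[j]='b': π[5]=1 (border 'b')
j=6 s[j]='a': k: 1→0; π[6]=0 (border '')
j=7 s[j]='a': π[7]=0 (border '')
j=8 s[j]='a': π[8]=0 (border '')
j=9 s[j]='b': π[9]=1 (border 'b')
j=10 s[j]='a': k: 1→0; π[10]=0 (border '')
j=11 s[j]='a': π[11]=0 (border '')
j=12 s[j]='b': π[12]=1 (border 'b')
j=13 s[j]='b': π[13]=2 (border 'bb')
j=14 s[j]='a': π[14]=3 (border 'bba')
j=15 s[j]='a': π[15]=4 (border 'bbaa')
j=16 s[j]='a': π[16]=5 (border 'bbaaa')
j=17 s[j]='b': π[17]=6 (border 'bbaaab')
j=18 s[j]='b': k: 6→1; π[18]=2 (border 'bb')
j=19 s[j]='a': π[19]=3 (border 'bba')
j=20 s[j]='a': π[20]=4 (border 'bbaa')
j=21 s[j]='a': π[21]=5 (border 'bbaaa')
j=22 s[j]='b': π[22]=6 (border 'bbaaab')
j=23 s[j]='a': π[23]=7 (border 'bbaaaba')
j=24 s[j]='b': k: 7→0; π[24]=1 (border 'b')
j=25 s[j]='b': π[25]=2 (border 'bb')
j=26 s[j]='b': k: 2→1; π[26]=2 (border 'bb')
j=27 s[j]='a': π[27]=3 (border 'bba')
j=28 s[j]='a': π[28]=4 (border 'bbaa')
j=29 s[j]='b': k: 4→0; π[29]=1 (border 'b')
j=30 s[j]='a': k: 1→0; π[30]=0 (border '')
j=31 s[j]='b': π[31]=1 (border 'b')
j=32 s[j]='b': π[32]=2 (border 'bb')
j=33 s[j]='a': π[33]=3 (border 'bba')
j=34 s[j]='b': k: 3→0; π[34]=1 (border 'b')
j=35 s[j]='b': π[35]=2 (border 'bb')
j=36 s[j]='a': π[36]=3 (border 'bba')
j=37 s[j]='a': π[37]=4 (border 'bbaa')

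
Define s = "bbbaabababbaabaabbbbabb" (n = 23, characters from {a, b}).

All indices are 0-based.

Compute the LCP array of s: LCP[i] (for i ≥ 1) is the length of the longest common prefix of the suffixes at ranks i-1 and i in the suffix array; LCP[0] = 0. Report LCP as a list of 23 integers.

rank→(start, suffix):
  0 → (11, 'aabaabbbbabb')
  1 → (3, 'aabababbaabaabbbbabb')
  2 → (14, 'aabbbbabb')
  3 → (12, 'abaabbbbabb')
  4 → (4, 'abababbaabaabbbbabb')
  5 → (6, 'ababbaabaabbbbabb')
  6 → (20, 'abb')
  7 → (8, 'abbaabaabbbbabb')
  8 → (15, 'abbbbabb')
  9 → (22, 'b')
  10 → (10, 'baabaabbbbabb')
  11 → (2, 'baabababbaabaabbbbabb')
  12 → (13, 'baabbbbabb')
  13 → (5, 'bababbaabaabbbbabb')
  14 → (19, 'babb')
  15 → (7, 'babbaabaabbbbabb')
  16 → (21, 'bb')
  17 → (9, 'bbaabaabbbbabb')
  18 → (1, 'bbaabababbaabaabbbbabb')
  19 → (18, 'bbabb')
  20 → (0, 'bbbaabababbaabaabbbbabb')
  21 → (17, 'bbbabb')
  22 → (16, 'bbbbabb')

SA = [11, 3, 14, 12, 4, 6, 20, 8, 15, 22, 10, 2, 13, 5, 19, 7, 21, 9, 1, 18, 0, 17, 16]
[i] adj suffixes → lcp
  [1] 11/3 → 4 ('aaba')
  [2] 3/14 → 3 ('aab')
  [3] 14/12 → 1 ('a')
  [4] 12/4 → 3 ('aba')
  [5] 4/6 → 4 ('abab')
  [6] 6/20 → 2 ('ab')
  [7] 20/8 → 3 ('abb')
  [8] 8/15 → 3 ('abb')
  [9] 15/22 → 0 ('')
  [10] 22/10 → 1 ('b')
  [11] 10/2 → 5 ('baaba')
  [12] 2/13 → 4 ('baab')
  [13] 13/5 → 2 ('ba')
  [14] 5/19 → 3 ('bab')
  [15] 19/7 → 4 ('babb')
  [16] 7/21 → 1 ('b')
  [17] 21/9 → 2 ('bb')
  [18] 9/1 → 6 ('bbaaba')
  [19] 1/18 → 3 ('bba')
  [20] 18/0 → 2 ('bb')
  [21] 0/17 → 4 ('bbba')
  [22] 17/16 → 3 ('bbb')

[0, 4, 3, 1, 3, 4, 2, 3, 3, 0, 1, 5, 4, 2, 3, 4, 1, 2, 6, 3, 2, 4, 3]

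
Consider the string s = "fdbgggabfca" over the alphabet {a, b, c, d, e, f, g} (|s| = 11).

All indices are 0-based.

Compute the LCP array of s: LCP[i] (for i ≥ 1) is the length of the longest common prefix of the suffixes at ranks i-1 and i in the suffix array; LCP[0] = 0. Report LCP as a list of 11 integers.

[0, 1, 0, 1, 0, 0, 0, 1, 0, 1, 2]

sorted suffixes:
  #0 SA[0]=10  'a'
  #1 SA[1]=6  'abfca'
  #2 SA[2]=7  'bfca'
  #3 SA[3]=2  'bgggabfca'
  #4 SA[4]=9  'ca'
  #5 SA[5]=1  'dbgggabfca'
  #6 SA[6]=8  'fca'
  #7 SA[7]=0  'fdbgggabfca'
  #8 SA[8]=5  'gabfca'
  #9 SA[9]=4  'ggabfca'
  #10 SA[10]=3  'gggabfca'

SA = [10, 6, 7, 2, 9, 1, 8, 0, 5, 4, 3]
rank  pair      lcp
   1  s[10:],s[6:]  1  'a'
   2  s[6:],s[7:]  0  ''
   3  s[7:],s[2:]  1  'b'
   4  s[2:],s[9:]  0  ''
   5  s[9:],s[1:]  0  ''
   6  s[1:],s[8:]  0  ''
   7  s[8:],s[0:]  1  'f'
   8  s[0:],s[5:]  0  ''
   9  s[5:],s[4:]  1  'g'
  10  s[4:],s[3:]  2  'gg'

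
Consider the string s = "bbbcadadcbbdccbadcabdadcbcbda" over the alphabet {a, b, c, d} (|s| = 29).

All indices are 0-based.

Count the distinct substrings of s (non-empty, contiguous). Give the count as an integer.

385

rank | idx | suffix
   0 |  28 | a
   1 |  18 | abdadcbcbda
   2 |   4 | adadcbbdccbadcabdadcbcbda
   3 |  15 | adcabdadcbcbda
   4 |   6 | adcbbdccbadcabdadcbcbda
   5 |  21 | adcbcbda
   6 |  14 | badcabdadcbcbda
   7 |   0 | bbbcadadcbbdccbadcabdadcbcbda
   8 |   1 | bbcadadcbbdccbadcabdadcbcbda
   9 |   9 | bbdccbadcabdadcbcbda
  10 |   2 | bcadadcbbdccbadcabdadcbcbda
  11 |  24 | bcbda
  12 |  26 | bda
  13 |  19 | bdadcbcbda
  14 |  10 | bdccbadcabdadcbcbda
  15 |  17 | cabdadcbcbda
  16 |   3 | cadadcbbdccbadcabdadcbcbda
  17 |  13 | cbadcabdadcbcbda
  18 |   8 | cbbdccbadcabdadcbcbda
  19 |  23 | cbcbda
  20 |  25 | cbda
  21 |  12 | ccbadcabdadcbcbda
  22 |  27 | da
  23 |   5 | dadcbbdccbadcabdadcbcbda
  24 |  20 | dadcbcbda
  25 |  16 | dcabdadcbcbda
  26 |   7 | dcbbdccbadcabdadcbcbda
  27 |  22 | dcbcbda
  28 |  11 | dccbadcabdadcbcbda

SA = [28, 18, 4, 15, 6, 21, 14, 0, 1, 9, 2, 24, 26, 19, 10, 17, 3, 13, 8, 23, 25, 12, 27, 5, 20, 16, 7, 22, 11]
i: (SA[i-1],SA[i]) lcp shared
  1: (28,18) 1 'a'
  2: (18,4) 1 'a'
  3: (4,15) 2 'ad'
  4: (15,6) 3 'adc'
  5: (6,21) 4 'adcb'
  6: (21,14) 0 ''
  7: (14,0) 1 'b'
  8: (0,1) 2 'bb'
  9: (1,9) 2 'bb'
  10: (9,2) 1 'b'
  11: (2,24) 2 'bc'
  12: (24,26) 1 'b'
  13: (26,19) 3 'bda'
  14: (19,10) 2 'bd'
  15: (10,17) 0 ''
  16: (17,3) 2 'ca'
  17: (3,13) 1 'c'
  18: (13,8) 2 'cb'
  19: (8,23) 2 'cb'
  20: (23,25) 2 'cb'
  21: (25,12) 1 'c'
  22: (12,27) 0 ''
  23: (27,5) 2 'da'
  24: (5,20) 5 'dadcb'
  25: (20,16) 1 'd'
  26: (16,7) 2 'dc'
  27: (7,22) 3 'dcb'
  28: (22,11) 2 'dc'

n(n+1)/2 = 29·30/2 = 435
Σ LCP = 0 + 1 + 1 + 2 + 3 + 4 + 0 + 1 + 2 + 2 + 1 + 2 + 1 + 3 + 2 + 0 + 2 + 1 + 2 + 2 + 2 + 1 + 0 + 2 + 5 + 1 + 2 + 3 + 2 = 50
distinct = 435 − 50 = 385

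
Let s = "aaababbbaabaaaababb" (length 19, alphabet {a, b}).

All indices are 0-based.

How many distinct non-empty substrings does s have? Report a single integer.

sorted suffixes:
  #0 SA[0]=11  'aaaababb'
  #1 SA[1]=12  'aaababb'
  #2 SA[2]=0  'aaababbbaabaaaababb'
  #3 SA[3]=8  'aabaaaababb'
  #4 SA[4]=13  'aababb'
  #5 SA[5]=1  'aababbbaabaaaababb'
  #6 SA[6]=9  'abaaaababb'
  #7 SA[7]=14  'ababb'
  #8 SA[8]=2  'ababbbaabaaaababb'
  #9 SA[9]=16  'abb'
  #10 SA[10]=4  'abbbaabaaaababb'
  #11 SA[11]=18  'b'
  #12 SA[12]=10  'baaaababb'
  #13 SA[13]=7  'baabaaaababb'
  #14 SA[14]=15  'babb'
  #15 SA[15]=3  'babbbaabaaaababb'
  #16 SA[16]=17  'bb'
  #17 SA[17]=6  'bbaabaaaababb'
  #18 SA[18]=5  'bbbaabaaaababb'

SA = [11, 12, 0, 8, 13, 1, 9, 14, 2, 16, 4, 18, 10, 7, 15, 3, 17, 6, 5]
[i] adj suffixes → lcp
  [1] 11/12 → 3 ('aaa')
  [2] 12/0 → 7 ('aaababb')
  [3] 0/8 → 2 ('aa')
  [4] 8/13 → 4 ('aaba')
  [5] 13/1 → 6 ('aababb')
  [6] 1/9 → 1 ('a')
  [7] 9/14 → 3 ('aba')
  [8] 14/2 → 5 ('ababb')
  [9] 2/16 → 2 ('ab')
  [10] 16/4 → 3 ('abb')
  [11] 4/18 → 0 ('')
  [12] 18/10 → 1 ('b')
  [13] 10/7 → 3 ('baa')
  [14] 7/15 → 2 ('ba')
  [15] 15/3 → 4 ('babb')
  [16] 3/17 → 1 ('b')
  [17] 17/6 → 2 ('bb')
  [18] 6/5 → 2 ('bb')

n(n+1)/2 = 19·20/2 = 190
Σ LCP = 0 + 3 + 7 + 2 + 4 + 6 + 1 + 3 + 5 + 2 + 3 + 0 + 1 + 3 + 2 + 4 + 1 + 2 + 2 = 51
distinct = 190 − 51 = 139

139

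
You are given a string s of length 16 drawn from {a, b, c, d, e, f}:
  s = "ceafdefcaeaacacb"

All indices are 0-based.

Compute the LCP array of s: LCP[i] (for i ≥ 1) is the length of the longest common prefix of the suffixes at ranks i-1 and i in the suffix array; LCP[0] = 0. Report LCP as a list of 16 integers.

[0, 1, 2, 1, 1, 0, 0, 2, 1, 1, 0, 0, 2, 1, 0, 1]

rank | idx | suffix
   0 |  10 | aacacb
   1 |  11 | acacb
   2 |  13 | acb
   3 |   8 | aeaacacb
   4 |   2 | afdefcaeaacacb
   5 |  15 | b
   6 |  12 | cacb
   7 |   7 | caeaacacb
   8 |  14 | cb
   9 |   0 | ceafdefcaeaacacb
  10 |   4 | defcaeaacacb
  11 |   9 | eaacacb
  12 |   1 | eafdefcaeaacacb
  13 |   5 | efcaeaacacb
  14 |   6 | fcaeaacacb
  15 |   3 | fdefcaeaacacb

SA = [10, 11, 13, 8, 2, 15, 12, 7, 14, 0, 4, 9, 1, 5, 6, 3]
[i] adj suffixes → lcp
  [1] 10/11 → 1 ('a')
  [2] 11/13 → 2 ('ac')
  [3] 13/8 → 1 ('a')
  [4] 8/2 → 1 ('a')
  [5] 2/15 → 0 ('')
  [6] 15/12 → 0 ('')
  [7] 12/7 → 2 ('ca')
  [8] 7/14 → 1 ('c')
  [9] 14/0 → 1 ('c')
  [10] 0/4 → 0 ('')
  [11] 4/9 → 0 ('')
  [12] 9/1 → 2 ('ea')
  [13] 1/5 → 1 ('e')
  [14] 5/6 → 0 ('')
  [15] 6/3 → 1 ('f')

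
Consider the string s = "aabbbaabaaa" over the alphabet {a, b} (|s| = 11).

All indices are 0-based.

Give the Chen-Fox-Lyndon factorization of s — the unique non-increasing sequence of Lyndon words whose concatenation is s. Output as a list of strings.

emit factor 1: 'aabbb' (i=0, period=5)
emit factor 2: 'aab' (i=5, period=3)
emit factor 3: 'a' (i=8, period=1)
emit factor 4: 'a' (i=9, period=1)
emit factor 5: 'a' (i=10, period=1)

["aabbb", "aab", "a", "a", "a"]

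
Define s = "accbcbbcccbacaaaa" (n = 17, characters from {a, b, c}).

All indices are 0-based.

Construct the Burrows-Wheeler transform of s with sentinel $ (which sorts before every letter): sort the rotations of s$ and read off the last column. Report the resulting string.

aaaacb$cccbacbccab

rank  rotation            last
    0  $accbcbbcccbacaaaa  a
    1  a$accbcbbcccbacaaa  a
    2  aa$accbcbbcccbacaa  a
    3  aaa$accbcbbcccbaca  a
    4  aaaa$accbcbbcccbac  c
    5  acaaaa$accbcbbcccb  b
    6  accbcbbcccbacaaaa$  $
    7  bacaaaa$accbcbbccc  c
    8  bbcccbacaaaa$accbc  c
    9  bcbbcccbacaaaa$acc  c
   10  bcccbacaaaa$accbcb  b
   11  caaaa$accbcbbcccba  a
   12  cbacaaaa$accbcbbcc  c
   13  cbbcccbacaaaa$accb  b
   14  cbcbbcccbacaaaa$ac  c
   15  ccbacaaaa$accbcbbc  c
   16  ccbcbbcccbacaaaa$a  a
   17  cccbacaaaa$accbcbb  b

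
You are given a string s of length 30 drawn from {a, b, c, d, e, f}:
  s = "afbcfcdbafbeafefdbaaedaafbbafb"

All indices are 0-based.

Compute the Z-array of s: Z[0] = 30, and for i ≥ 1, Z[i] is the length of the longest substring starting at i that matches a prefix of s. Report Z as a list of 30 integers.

[30, 0, 0, 0, 0, 0, 0, 0, 3, 0, 0, 0, 2, 0, 0, 0, 0, 0, 1, 1, 0, 0, 1, 3, 0, 0, 0, 3, 0, 0]

Z[0]=30
i=1: outside box; Z[1]=0
i=2: outside box; Z[2]=0
i=3: outside box; Z[3]=0
i=4: outside box; Z[4]=0
i=5: outside box; Z[5]=0
i=6: outside box; Z[6]=0
i=7: outside box; Z[7]=0
i=8: outside box; Z[8]=3 scan→box=[8,11)
i=9: min(r-i=2, Z[1]=0)=0; Z[9]=0
i=10: min(r-i=1, Z[2]=0)=0; Z[10]=0
i=11: outside box; Z[11]=0
i=12: outside box; Z[12]=2 scan→box=[12,14)
i=13: min(r-i=1, Z[1]=0)=0; Z[13]=0
i=14: outside box; Z[14]=0
i=15: outside box; Z[15]=0
i=16: outside box; Z[16]=0
i=17: outside box; Z[17]=0
i=18: outside box; Z[18]=1 scan→box=[18,19)
i=19: outside box; Z[19]=1 scan→box=[19,20)
i=20: outside box; Z[20]=0
i=21: outside box; Z[21]=0
i=22: outside box; Z[22]=1 scan→box=[22,23)
i=23: outside box; Z[23]=3 scan→box=[23,26)
i=24: min(r-i=2, Z[1]=0)=0; Z[24]=0
i=25: min(r-i=1, Z[2]=0)=0; Z[25]=0
i=26: outside box; Z[26]=0
i=27: outside box; Z[27]=3 scan→box=[27,30)
i=28: min(r-i=2, Z[1]=0)=0; Z[28]=0
i=29: min(r-i=1, Z[2]=0)=0; Z[29]=0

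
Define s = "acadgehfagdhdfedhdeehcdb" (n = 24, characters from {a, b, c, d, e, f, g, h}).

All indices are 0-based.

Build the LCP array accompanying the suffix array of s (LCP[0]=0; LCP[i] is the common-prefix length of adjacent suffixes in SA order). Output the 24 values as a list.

[0, 1, 1, 0, 0, 1, 0, 1, 1, 1, 1, 3, 0, 1, 1, 2, 0, 1, 0, 1, 0, 1, 2, 1]

sorted suffixes:
  #0 SA[0]=0  'acadgehfagdhdfedhdeehcdb'
  #1 SA[1]=2  'adgehfagdhdfedhdeehcdb'
  #2 SA[2]=8  'agdhdfedhdeehcdb'
  #3 SA[3]=23  'b'
  #4 SA[4]=1  'cadgehfagdhdfedhdeehcdb'
  #5 SA[5]=21  'cdb'
  #6 SA[6]=22  'db'
  #7 SA[7]=17  'deehcdb'
  #8 SA[8]=12  'dfedhdeehcdb'
  #9 SA[9]=3  'dgehfagdhdfedhdeehcdb'
  #10 SA[10]=15  'dhdeehcdb'
  #11 SA[11]=10  'dhdfedhdeehcdb'
  #12 SA[12]=14  'edhdeehcdb'
  #13 SA[13]=18  'eehcdb'
  #14 SA[14]=19  'ehcdb'
  #15 SA[15]=5  'ehfagdhdfedhdeehcdb'
  #16 SA[16]=7  'fagdhdfedhdeehcdb'
  #17 SA[17]=13  'fedhdeehcdb'
  #18 SA[18]=9  'gdhdfedhdeehcdb'
  #19 SA[19]=4  'gehfagdhdfedhdeehcdb'
  #20 SA[20]=20  'hcdb'
  #21 SA[21]=16  'hdeehcdb'
  #22 SA[22]=11  'hdfedhdeehcdb'
  #23 SA[23]=6  'hfagdhdfedhdeehcdb'

SA = [0, 2, 8, 23, 1, 21, 22, 17, 12, 3, 15, 10, 14, 18, 19, 5, 7, 13, 9, 4, 20, 16, 11, 6]
[i] adj suffixes → lcp
  [1] 0/2 → 1 ('a')
  [2] 2/8 → 1 ('a')
  [3] 8/23 → 0 ('')
  [4] 23/1 → 0 ('')
  [5] 1/21 → 1 ('c')
  [6] 21/22 → 0 ('')
  [7] 22/17 → 1 ('d')
  [8] 17/12 → 1 ('d')
  [9] 12/3 → 1 ('d')
  [10] 3/15 → 1 ('d')
  [11] 15/10 → 3 ('dhd')
  [12] 10/14 → 0 ('')
  [13] 14/18 → 1 ('e')
  [14] 18/19 → 1 ('e')
  [15] 19/5 → 2 ('eh')
  [16] 5/7 → 0 ('')
  [17] 7/13 → 1 ('f')
  [18] 13/9 → 0 ('')
  [19] 9/4 → 1 ('g')
  [20] 4/20 → 0 ('')
  [21] 20/16 → 1 ('h')
  [22] 16/11 → 2 ('hd')
  [23] 11/6 → 1 ('h')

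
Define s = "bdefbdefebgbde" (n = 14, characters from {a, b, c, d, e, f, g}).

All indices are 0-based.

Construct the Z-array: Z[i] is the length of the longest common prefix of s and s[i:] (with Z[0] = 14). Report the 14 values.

[14, 0, 0, 0, 4, 0, 0, 0, 0, 1, 0, 3, 0, 0]

Z[0]=14
i=1: outside box; Z[1]=0
i=2: outside box; Z[2]=0
i=3: outside box; Z[3]=0
i=4: outside box; Z[4]=4 extend→box=[4,8)
i=5: min(r-i=3, Z[1]=0)=0; Z[5]=0
i=6: min(r-i=2, Z[2]=0)=0; Z[6]=0
i=7: min(r-i=1, Z[3]=0)=0; Z[7]=0
i=8: outside box; Z[8]=0
i=9: outside box; Z[9]=1 extend→box=[9,10)
i=10: outside box; Z[10]=0
i=11: outside box; Z[11]=3 extend→box=[11,14)
i=12: min(r-i=2, Z[1]=0)=0; Z[12]=0
i=13: min(r-i=1, Z[2]=0)=0; Z[13]=0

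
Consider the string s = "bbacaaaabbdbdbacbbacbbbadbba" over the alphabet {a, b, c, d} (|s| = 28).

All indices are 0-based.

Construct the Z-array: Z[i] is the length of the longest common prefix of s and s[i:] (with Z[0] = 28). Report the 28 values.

Z[0]=28
i=1: i≥r, start 0; Z[1]=1 grow→box=[1,2)
i=2: i≥r, start 0; Z[2]=0
i=3: i≥r, start 0; Z[3]=0
i=4: i≥r, start 0; Z[4]=0
i=5: i≥r, start 0; Z[5]=0
i=6: i≥r, start 0; Z[6]=0
i=7: i≥r, start 0; Z[7]=0
i=8: i≥r, start 0; Z[8]=2 grow→box=[8,10)
i=9: min(r-i=1, Z[1]=1)=1; Z[9]=1
i=10: i≥r, start 0; Z[10]=0
i=11: i≥r, start 0; Z[11]=1 grow→box=[11,12)
i=12: i≥r, start 0; Z[12]=0
i=13: i≥r, start 0; Z[13]=1 grow→box=[13,14)
i=14: i≥r, start 0; Z[14]=0
i=15: i≥r, start 0; Z[15]=0
i=16: i≥r, start 0; Z[16]=4 grow→box=[16,20)
i=17: min(r-i=3, Z[1]=1)=1; Z[17]=1
i=18: min(r-i=2, Z[2]=0)=0; Z[18]=0
i=19: min(r-i=1, Z[3]=0)=0; Z[19]=0
i=20: i≥r, start 0; Z[20]=2 grow→box=[20,22)
i=21: min(r-i=1, Z[1]=1)=1; Z[21]=3 grow→box=[21,24)
i=22: min(r-i=2, Z[1]=1)=1; Z[22]=1
i=23: min(r-i=1, Z[2]=0)=0; Z[23]=0
i=24: i≥r, start 0; Z[24]=0
i=25: i≥r, start 0; Z[25]=3 grow→box=[25,28)
i=26: min(r-i=2, Z[1]=1)=1; Z[26]=1
i=27: min(r-i=1, Z[2]=0)=0; Z[27]=0

[28, 1, 0, 0, 0, 0, 0, 0, 2, 1, 0, 1, 0, 1, 0, 0, 4, 1, 0, 0, 2, 3, 1, 0, 0, 3, 1, 0]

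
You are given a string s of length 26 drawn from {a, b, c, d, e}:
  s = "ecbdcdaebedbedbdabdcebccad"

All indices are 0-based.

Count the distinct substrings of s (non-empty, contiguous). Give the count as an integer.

318

rank | idx | suffix
   0 |  16 | abdcebccad
   1 |  24 | ad
   2 |   6 | aebedbedbdabdcebccad
   3 |  21 | bccad
   4 |  14 | bdabdcebccad
   5 |   2 | bdcdaebedbedbdabdcebccad
   6 |  17 | bdcebccad
   7 |  11 | bedbdabdcebccad
   8 |   8 | bedbedbdabdcebccad
   9 |  23 | cad
  10 |   1 | cbdcdaebedbedbdabdcebccad
  11 |  22 | ccad
  12 |   4 | cdaebedbedbdabdcebccad
  13 |  19 | cebccad
  14 |  25 | d
  15 |  15 | dabdcebccad
  16 |   5 | daebedbedbdabdcebccad
  17 |  13 | dbdabdcebccad
  18 |  10 | dbedbdabdcebccad
  19 |   3 | dcdaebedbedbdabdcebccad
  20 |  18 | dcebccad
  21 |  20 | ebccad
  22 |   7 | ebedbedbdabdcebccad
  23 |   0 | ecbdcdaebedbedbdabdcebccad
  24 |  12 | edbdabdcebccad
  25 |   9 | edbedbdabdcebccad

SA = [16, 24, 6, 21, 14, 2, 17, 11, 8, 23, 1, 22, 4, 19, 25, 15, 5, 13, 10, 3, 18, 20, 7, 0, 12, 9]
i: (SA[i-1],SA[i]) lcp shared
  1: (16,24) 1 'a'
  2: (24,6) 1 'a'
  3: (6,21) 0 ''
  4: (21,14) 1 'b'
  5: (14,2) 2 'bd'
  6: (2,17) 3 'bdc'
  7: (17,11) 1 'b'
  8: (11,8) 4 'bedb'
  9: (8,23) 0 ''
  10: (23,1) 1 'c'
  11: (1,22) 1 'c'
  12: (22,4) 1 'c'
  13: (4,19) 1 'c'
  14: (19,25) 0 ''
  15: (25,15) 1 'd'
  16: (15,5) 2 'da'
  17: (5,13) 1 'd'
  18: (13,10) 2 'db'
  19: (10,3) 1 'd'
  20: (3,18) 2 'dc'
  21: (18,20) 0 ''
  22: (20,7) 2 'eb'
  23: (7,0) 1 'e'
  24: (0,12) 1 'e'
  25: (12,9) 3 'edb'

n(n+1)/2 = 26·27/2 = 351
Σ LCP = 0 + 1 + 1 + 0 + 1 + 2 + 3 + 1 + 4 + 0 + 1 + 1 + 1 + 1 + 0 + 1 + 2 + 1 + 2 + 1 + 2 + 0 + 2 + 1 + 1 + 3 = 33
distinct = 351 − 33 = 318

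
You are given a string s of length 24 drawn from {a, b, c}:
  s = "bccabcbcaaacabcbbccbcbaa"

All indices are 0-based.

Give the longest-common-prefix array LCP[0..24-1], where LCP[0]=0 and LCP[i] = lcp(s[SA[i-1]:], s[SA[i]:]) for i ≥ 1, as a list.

[0, 1, 2, 2, 1, 4, 1, 0, 1, 1, 2, 3, 3, 2, 3, 0, 2, 5, 1, 2, 2, 3, 1, 2]

rank | idx | suffix
   0 |  23 | a
   1 |  22 | aa
   2 |   8 | aaacabcbbccbcbaa
   3 |   9 | aacabcbbccbcbaa
   4 |  12 | abcbbccbcbaa
   5 |   3 | abcbcaaacabcbbccbcbaa
   6 |  10 | acabcbbccbcbaa
   7 |  21 | baa
   8 |  15 | bbccbcbaa
   9 |   6 | bcaaacabcbbccbcbaa
  10 |  19 | bcbaa
  11 |  13 | bcbbccbcbaa
  12 |   4 | bcbcaaacabcbbccbcbaa
  13 |   0 | bccabcbcaaacabcbbccbcbaa
  14 |  16 | bccbcbaa
  15 |   7 | caaacabcbbccbcbaa
  16 |  11 | cabcbbccbcbaa
  17 |   2 | cabcbcaaacabcbbccbcbaa
  18 |  20 | cbaa
  19 |  14 | cbbccbcbaa
  20 |   5 | cbcaaacabcbbccbcbaa
  21 |  18 | cbcbaa
  22 |   1 | ccabcbcaaacabcbbccbcbaa
  23 |  17 | ccbcbaa

SA = [23, 22, 8, 9, 12, 3, 10, 21, 15, 6, 19, 13, 4, 0, 16, 7, 11, 2, 20, 14, 5, 18, 1, 17]
rank  pair      lcp
   1  s[23:],s[22:]  1  'a'
   2  s[22:],s[8:]  2  'aa'
   3  s[8:],s[9:]  2  'aa'
   4  s[9:],s[12:]  1  'a'
   5  s[12:],s[3:]  4  'abcb'
   6  s[3:],s[10:]  1  'a'
   7  s[10:],s[21:]  0  ''
   8  s[21:],s[15:]  1  'b'
   9  s[15:],s[6:]  1  'b'
  10  s[6:],s[19:]  2  'bc'
  11  s[19:],s[13:]  3  'bcb'
  12  s[13:],s[4:]  3  'bcb'
  13  s[4:],s[0:]  2  'bc'
  14  s[0:],s[16:]  3  'bcc'
  15  s[16:],s[7:]  0  ''
  16  s[7:],s[11:]  2  'ca'
  17  s[11:],s[2:]  5  'cabcb'
  18  s[2:],s[20:]  1  'c'
  19  s[20:],s[14:]  2  'cb'
  20  s[14:],s[5:]  2  'cb'
  21  s[5:],s[18:]  3  'cbc'
  22  s[18:],s[1:]  1  'c'
  23  s[1:],s[17:]  2  'cc'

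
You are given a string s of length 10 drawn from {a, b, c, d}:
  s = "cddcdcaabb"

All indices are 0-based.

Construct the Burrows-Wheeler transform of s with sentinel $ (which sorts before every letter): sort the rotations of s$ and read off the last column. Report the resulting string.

rank  rotation     last
    0  $cddcdcaabb  b
    1  aabb$cddcdc  c
    2  abb$cddcdca  a
    3  b$cddcdcaab  b
    4  bb$cddcdcaa  a
    5  caabb$cddcd  d
    6  cdcaabb$cdd  d
    7  cddcdcaabb$  $
    8  dcaabb$cddc  c
    9  dcdcaabb$cd  d
   10  ddcdcaabb$c  c

bcabadd$cdc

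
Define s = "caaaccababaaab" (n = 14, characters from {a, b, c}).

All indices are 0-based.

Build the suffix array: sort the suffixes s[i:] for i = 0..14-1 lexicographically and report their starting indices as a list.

rank | idx | suffix
   0 |  10 | aaab
   1 |   1 | aaaccababaaab
   2 |  11 | aab
   3 |   2 | aaccababaaab
   4 |  12 | ab
   5 |   8 | abaaab
   6 |   6 | ababaaab
   7 |   3 | accababaaab
   8 |  13 | b
   9 |   9 | baaab
  10 |   7 | babaaab
  11 |   0 | caaaccababaaab
  12 |   5 | cababaaab
  13 |   4 | ccababaaab

[10, 1, 11, 2, 12, 8, 6, 3, 13, 9, 7, 0, 5, 4]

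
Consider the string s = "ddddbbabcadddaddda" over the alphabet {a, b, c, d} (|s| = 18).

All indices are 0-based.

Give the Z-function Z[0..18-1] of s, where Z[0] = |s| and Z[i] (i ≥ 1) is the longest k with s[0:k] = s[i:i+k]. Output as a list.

[18, 3, 2, 1, 0, 0, 0, 0, 0, 0, 3, 2, 1, 0, 3, 2, 1, 0]

Z[0]=18
i=1: fresh scan; Z[1]=3 grow→box=[1,4)
i=2: min(r-i=2, Z[1]=3)=2; Z[2]=2
i=3: min(r-i=1, Z[2]=2)=1; Z[3]=1
i=4: fresh scan; Z[4]=0
i=5: fresh scan; Z[5]=0
i=6: fresh scan; Z[6]=0
i=7: fresh scan; Z[7]=0
i=8: fresh scan; Z[8]=0
i=9: fresh scan; Z[9]=0
i=10: fresh scan; Z[10]=3 grow→box=[10,13)
i=11: min(r-i=2, Z[1]=3)=2; Z[11]=2
i=12: min(r-i=1, Z[2]=2)=1; Z[12]=1
i=13: fresh scan; Z[13]=0
i=14: fresh scan; Z[14]=3 grow→box=[14,17)
i=15: min(r-i=2, Z[1]=3)=2; Z[15]=2
i=16: min(r-i=1, Z[2]=2)=1; Z[16]=1
i=17: fresh scan; Z[17]=0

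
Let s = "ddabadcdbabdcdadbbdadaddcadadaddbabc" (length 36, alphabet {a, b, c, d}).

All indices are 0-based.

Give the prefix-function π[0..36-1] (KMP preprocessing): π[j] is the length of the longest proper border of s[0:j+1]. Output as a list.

π[0] = 0
j=1 s[j]='d': π[1]=1 (border 'd')
j=2 s[j]='a': k: 1→0; π[2]=0 (border '')
j=3 s[j]='b': π[3]=0 (border '')
j=4 s[j]='a': π[4]=0 (border '')
j=5 s[j]='d': π[5]=1 (border 'd')
j=6 s[j]='c': k: 1→0; π[6]=0 (border '')
j=7 s[j]='d': π[7]=1 (border 'd')
j=8 s[j]='b': k: 1→0; π[8]=0 (border '')
j=9 s[j]='a': π[9]=0 (border '')
j=10 s[j]='b': π[10]=0 (border '')
j=11 s[j]='d': π[11]=1 (border 'd')
j=12 s[j]='c': k: 1→0; π[12]=0 (border '')
j=13 s[j]='d': π[13]=1 (border 'd')
j=14 s[j]='a': k: 1→0; π[14]=0 (border '')
j=15 s[j]='d': π[15]=1 (border 'd')
j=16 s[j]='b': k: 1→0; π[16]=0 (border '')
j=17 s[j]='b': π[17]=0 (border '')
j=18 s[j]='d': π[18]=1 (border 'd')
j=19 s[j]='a': k: 1→0; π[19]=0 (border '')
j=20 s[j]='d': π[20]=1 (border 'd')
j=21 s[j]='a': k: 1→0; π[21]=0 (border '')
j=22 s[j]='d': π[22]=1 (border 'd')
j=23 s[j]='d': π[23]=2 (border 'dd')
j=24 s[j]='c': k: 2→1→0; π[24]=0 (border '')
j=25 s[j]='a': π[25]=0 (border '')
j=26 s[j]='d': π[26]=1 (border 'd')
j=27 s[j]='a': k: 1→0; π[27]=0 (border '')
j=28 s[j]='d': π[28]=1 (border 'd')
j=29 s[j]='a': k: 1→0; π[29]=0 (border '')
j=30 s[j]='d': π[30]=1 (border 'd')
j=31 s[j]='d': π[31]=2 (border 'dd')
j=32 s[j]='b': k: 2→1→0; π[32]=0 (border '')
j=33 s[j]='a': π[33]=0 (border '')
j=34 s[j]='b': π[34]=0 (border '')
j=35 s[j]='c': π[35]=0 (border '')

[0, 1, 0, 0, 0, 1, 0, 1, 0, 0, 0, 1, 0, 1, 0, 1, 0, 0, 1, 0, 1, 0, 1, 2, 0, 0, 1, 0, 1, 0, 1, 2, 0, 0, 0, 0]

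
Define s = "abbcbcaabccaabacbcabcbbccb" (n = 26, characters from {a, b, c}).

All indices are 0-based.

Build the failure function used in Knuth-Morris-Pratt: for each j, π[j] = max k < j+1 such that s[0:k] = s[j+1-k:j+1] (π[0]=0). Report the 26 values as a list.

π[0] = 0
j=1 s[j]='b': π[1]=0 (border '')
j=2 s[j]='b': π[2]=0 (border '')
j=3 s[j]='c': π[3]=0 (border '')
j=4 s[j]='b': π[4]=0 (border '')
j=5 s[j]='c': π[5]=0 (border '')
j=6 s[j]='a': π[6]=1 (border 'a')
j=7 s[j]='a': k: 1→0; π[7]=1 (border 'a')
j=8 s[j]='b': π[8]=2 (border 'ab')
j=9 s[j]='c': k: 2→0; π[9]=0 (border '')
j=10 s[j]='c': π[10]=0 (border '')
j=11 s[j]='a': π[11]=1 (border 'a')
j=12 s[j]='a': k: 1→0; π[12]=1 (border 'a')
j=13 s[j]='b': π[13]=2 (border 'ab')
j=14 s[j]='a': k: 2→0; π[14]=1 (border 'a')
j=15 s[j]='c': k: 1→0; π[15]=0 (border '')
j=16 s[j]='b': π[16]=0 (border '')
j=17 s[j]='c': π[17]=0 (border '')
j=18 s[j]='a': π[18]=1 (border 'a')
j=19 s[j]='b': π[19]=2 (border 'ab')
j=20 s[j]='c': k: 2→0; π[20]=0 (border '')
j=21 s[j]='b': π[21]=0 (border '')
j=22 s[j]='b': π[22]=0 (border '')
j=23 s[j]='c': π[23]=0 (border '')
j=24 s[j]='c': π[24]=0 (border '')
j=25 s[j]='b': π[25]=0 (border '')

[0, 0, 0, 0, 0, 0, 1, 1, 2, 0, 0, 1, 1, 2, 1, 0, 0, 0, 1, 2, 0, 0, 0, 0, 0, 0]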